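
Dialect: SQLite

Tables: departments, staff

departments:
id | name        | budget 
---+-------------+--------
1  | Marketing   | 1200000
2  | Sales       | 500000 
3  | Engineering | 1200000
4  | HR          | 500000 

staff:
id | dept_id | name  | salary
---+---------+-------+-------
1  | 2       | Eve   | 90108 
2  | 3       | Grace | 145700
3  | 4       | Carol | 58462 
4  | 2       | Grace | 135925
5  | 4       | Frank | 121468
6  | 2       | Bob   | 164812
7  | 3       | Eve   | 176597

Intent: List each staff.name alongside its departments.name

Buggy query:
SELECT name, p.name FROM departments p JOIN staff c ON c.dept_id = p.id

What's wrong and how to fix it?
Bug: 'name' exists in both joined tables, so the database can't tell which one is meant

Fix: Qualify the column with its table alias (c.name)

Corrected query:
SELECT c.name, p.name FROM departments p JOIN staff c ON c.dept_id = p.id

Result:
name  | name       
------+------------
Eve   | Sales      
Grace | Engineering
Carol | HR         
Grace | Sales      
Frank | HR         
Bob   | Sales      
Eve   | Engineering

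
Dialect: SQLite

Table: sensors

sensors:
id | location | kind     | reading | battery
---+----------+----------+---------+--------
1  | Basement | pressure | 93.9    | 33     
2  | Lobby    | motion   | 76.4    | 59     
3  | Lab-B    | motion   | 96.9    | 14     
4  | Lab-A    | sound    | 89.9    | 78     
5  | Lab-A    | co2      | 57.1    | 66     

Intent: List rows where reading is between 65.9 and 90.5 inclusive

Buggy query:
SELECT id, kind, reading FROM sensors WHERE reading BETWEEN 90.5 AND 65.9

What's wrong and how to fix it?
Bug: BETWEEN expects the lower bound first; with 90.5 AND 65.9 the range is empty

Fix: Swap the bounds so the smaller value comes first

Corrected query:
SELECT id, kind, reading FROM sensors WHERE reading BETWEEN 65.9 AND 90.5

Result:
id | kind   | reading
---+--------+--------
2  | motion | 76.4   
4  | sound  | 89.9   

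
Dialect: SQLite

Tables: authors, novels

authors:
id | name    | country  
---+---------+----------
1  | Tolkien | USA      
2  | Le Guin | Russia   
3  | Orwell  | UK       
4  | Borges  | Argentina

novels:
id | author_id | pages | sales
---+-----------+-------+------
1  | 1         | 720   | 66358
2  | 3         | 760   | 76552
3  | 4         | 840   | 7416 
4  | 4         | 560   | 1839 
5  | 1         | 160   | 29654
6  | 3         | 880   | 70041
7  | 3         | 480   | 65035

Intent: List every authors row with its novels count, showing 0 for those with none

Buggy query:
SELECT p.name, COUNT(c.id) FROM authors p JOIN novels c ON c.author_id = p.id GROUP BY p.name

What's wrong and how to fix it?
Bug: INNER JOIN drops authors rows that have no matching novels rows

Fix: Use LEFT JOIN so parents without children still appear (COUNT(c.id) gives 0)

Corrected query:
SELECT p.name, COUNT(c.id) FROM authors p LEFT JOIN novels c ON c.author_id = p.id GROUP BY p.name

Result:
name    | COUNT(c.id)
--------+------------
Borges  | 2          
Le Guin | 0          
Orwell  | 3          
Tolkien | 2          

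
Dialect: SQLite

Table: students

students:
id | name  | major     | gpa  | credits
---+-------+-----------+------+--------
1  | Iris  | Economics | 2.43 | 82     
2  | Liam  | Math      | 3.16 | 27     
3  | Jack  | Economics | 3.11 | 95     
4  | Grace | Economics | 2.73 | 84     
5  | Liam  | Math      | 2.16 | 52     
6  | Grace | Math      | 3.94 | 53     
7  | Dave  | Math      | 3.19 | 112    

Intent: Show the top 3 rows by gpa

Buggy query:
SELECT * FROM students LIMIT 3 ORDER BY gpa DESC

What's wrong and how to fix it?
Bug: LIMIT must come after ORDER BY

Fix: Sort with ORDER BY, then apply LIMIT

Corrected query:
SELECT * FROM students ORDER BY gpa DESC LIMIT 3

Result:
id | name  | major | gpa  | credits
---+-------+-------+------+--------
6  | Grace | Math  | 3.94 | 53     
7  | Dave  | Math  | 3.19 | 112    
2  | Liam  | Math  | 3.16 | 27     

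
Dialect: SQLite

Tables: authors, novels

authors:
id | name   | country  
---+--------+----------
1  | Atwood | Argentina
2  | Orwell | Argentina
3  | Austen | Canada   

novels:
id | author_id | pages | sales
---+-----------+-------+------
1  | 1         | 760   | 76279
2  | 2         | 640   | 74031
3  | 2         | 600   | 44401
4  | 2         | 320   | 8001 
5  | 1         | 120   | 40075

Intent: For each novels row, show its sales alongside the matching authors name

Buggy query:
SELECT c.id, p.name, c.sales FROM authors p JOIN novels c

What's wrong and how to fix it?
Bug: Missing join condition: each novels row is matched to all authors rows instead of just its own

Fix: Specify the join condition linking the foreign key to the parent id

Corrected query:
SELECT c.id, p.name, c.sales FROM authors p JOIN novels c ON c.author_id = p.id

Result:
id | name   | sales
---+--------+------
1  | Atwood | 76279
2  | Orwell | 74031
3  | Orwell | 44401
4  | Orwell | 8001 
5  | Atwood | 40075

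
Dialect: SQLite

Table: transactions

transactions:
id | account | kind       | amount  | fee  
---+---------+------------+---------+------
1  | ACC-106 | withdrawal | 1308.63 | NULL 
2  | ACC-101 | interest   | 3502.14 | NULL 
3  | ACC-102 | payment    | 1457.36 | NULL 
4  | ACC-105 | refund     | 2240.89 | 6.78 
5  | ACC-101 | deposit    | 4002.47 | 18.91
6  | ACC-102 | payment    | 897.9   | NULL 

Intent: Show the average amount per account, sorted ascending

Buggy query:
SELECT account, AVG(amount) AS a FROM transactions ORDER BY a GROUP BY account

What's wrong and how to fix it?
Bug: GROUP BY must precede ORDER BY

Fix: Move ORDER BY to the end, after GROUP BY

Corrected query:
SELECT account, AVG(amount) AS a FROM transactions GROUP BY account ORDER BY a

Result:
account | a       
--------+---------
ACC-102 | 1177.63 
ACC-106 | 1308.63 
ACC-105 | 2240.89 
ACC-101 | 3752.305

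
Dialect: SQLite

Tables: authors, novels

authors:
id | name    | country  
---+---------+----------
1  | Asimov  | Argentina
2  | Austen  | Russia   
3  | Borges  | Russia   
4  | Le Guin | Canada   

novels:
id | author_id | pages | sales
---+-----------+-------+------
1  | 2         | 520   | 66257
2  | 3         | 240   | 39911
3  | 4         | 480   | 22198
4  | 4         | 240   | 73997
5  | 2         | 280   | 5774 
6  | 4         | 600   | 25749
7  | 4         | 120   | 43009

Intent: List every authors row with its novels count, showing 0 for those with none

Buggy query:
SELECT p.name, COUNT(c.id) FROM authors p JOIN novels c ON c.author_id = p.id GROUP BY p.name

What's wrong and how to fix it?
Bug: INNER JOIN drops authors rows that have no matching novels rows

Fix: Use LEFT JOIN so parents without children still appear (COUNT(c.id) gives 0)

Corrected query:
SELECT p.name, COUNT(c.id) FROM authors p LEFT JOIN novels c ON c.author_id = p.id GROUP BY p.name

Result:
name    | COUNT(c.id)
--------+------------
Asimov  | 0          
Austen  | 2          
Borges  | 1          
Le Guin | 4          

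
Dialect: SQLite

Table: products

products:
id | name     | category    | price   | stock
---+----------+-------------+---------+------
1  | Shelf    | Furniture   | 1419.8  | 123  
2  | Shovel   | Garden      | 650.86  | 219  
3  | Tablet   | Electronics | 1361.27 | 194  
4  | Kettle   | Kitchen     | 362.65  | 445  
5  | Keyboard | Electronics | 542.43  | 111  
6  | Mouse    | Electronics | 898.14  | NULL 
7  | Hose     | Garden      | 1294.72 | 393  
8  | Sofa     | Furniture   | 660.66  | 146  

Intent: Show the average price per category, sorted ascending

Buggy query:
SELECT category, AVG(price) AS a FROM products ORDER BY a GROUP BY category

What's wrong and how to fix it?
Bug: GROUP BY must precede ORDER BY

Fix: Move ORDER BY to the end, after GROUP BY

Corrected query:
SELECT category, AVG(price) AS a FROM products GROUP BY category ORDER BY a

Result:
category    | a         
------------+-----------
Kitchen     | 362.65    
Electronics | 933.946667
Garden      | 972.79    
Furniture   | 1040.23   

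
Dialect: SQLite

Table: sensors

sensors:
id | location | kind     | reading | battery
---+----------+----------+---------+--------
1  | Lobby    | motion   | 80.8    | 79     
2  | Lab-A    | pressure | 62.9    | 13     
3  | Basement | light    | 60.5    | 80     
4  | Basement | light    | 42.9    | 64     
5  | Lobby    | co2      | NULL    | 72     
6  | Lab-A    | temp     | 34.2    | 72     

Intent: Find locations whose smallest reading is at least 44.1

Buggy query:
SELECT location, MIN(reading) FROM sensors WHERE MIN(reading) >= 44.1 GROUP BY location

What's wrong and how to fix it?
Bug: Aggregates like MIN are computed per group after WHERE runs

Fix: Replace WHERE with HAVING after the GROUP BY

Corrected query:
SELECT location, MIN(reading) FROM sensors GROUP BY location HAVING MIN(reading) >= 44.1

Result:
location | MIN(reading)
---------+-------------
Lobby    | 80.8        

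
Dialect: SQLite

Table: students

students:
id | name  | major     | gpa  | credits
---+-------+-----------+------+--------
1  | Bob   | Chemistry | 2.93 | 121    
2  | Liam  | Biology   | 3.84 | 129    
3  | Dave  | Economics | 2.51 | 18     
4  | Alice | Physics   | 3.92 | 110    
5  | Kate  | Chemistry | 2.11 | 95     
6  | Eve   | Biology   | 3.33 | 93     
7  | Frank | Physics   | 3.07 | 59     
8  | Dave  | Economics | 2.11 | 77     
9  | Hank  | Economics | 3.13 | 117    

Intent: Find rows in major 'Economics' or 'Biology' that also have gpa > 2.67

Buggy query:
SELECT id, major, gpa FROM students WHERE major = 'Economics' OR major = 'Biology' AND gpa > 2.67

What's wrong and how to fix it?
Bug: AND binds tighter than OR, so this parses as major = 'Economics' OR (major = 'Biology' AND gpa > 2.67)

Fix: Add parentheses around the OR so the AND applies to both alternatives

Corrected query:
SELECT id, major, gpa FROM students WHERE (major = 'Economics' OR major = 'Biology') AND gpa > 2.67

Result:
id | major     | gpa 
---+-----------+-----
2  | Biology   | 3.84
6  | Biology   | 3.33
9  | Economics | 3.13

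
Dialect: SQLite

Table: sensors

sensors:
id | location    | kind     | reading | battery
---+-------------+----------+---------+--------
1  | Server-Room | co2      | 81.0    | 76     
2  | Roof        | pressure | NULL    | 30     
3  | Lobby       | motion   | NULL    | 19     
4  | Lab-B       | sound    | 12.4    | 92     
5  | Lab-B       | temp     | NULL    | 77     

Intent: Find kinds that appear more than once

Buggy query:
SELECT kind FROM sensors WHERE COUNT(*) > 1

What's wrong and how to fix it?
Bug: COUNT(*) is an aggregate and cannot be used in WHERE

Fix: Group first, then use HAVING for the count condition

Corrected query:
SELECT kind FROM sensors GROUP BY kind HAVING COUNT(*) > 1

Result:
(no rows)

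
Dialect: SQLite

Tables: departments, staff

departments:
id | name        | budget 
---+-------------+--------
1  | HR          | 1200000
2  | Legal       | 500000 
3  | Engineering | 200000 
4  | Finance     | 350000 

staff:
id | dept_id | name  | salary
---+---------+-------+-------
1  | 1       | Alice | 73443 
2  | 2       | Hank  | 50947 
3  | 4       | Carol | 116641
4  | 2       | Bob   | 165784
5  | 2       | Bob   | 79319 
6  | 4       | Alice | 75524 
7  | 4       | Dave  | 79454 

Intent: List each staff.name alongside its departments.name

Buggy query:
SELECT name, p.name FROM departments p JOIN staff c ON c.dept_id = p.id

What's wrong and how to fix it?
Bug: 'name' exists in both joined tables, so the database can't tell which one is meant

Fix: Qualify the column with its table alias (c.name)

Corrected query:
SELECT c.name, p.name FROM departments p JOIN staff c ON c.dept_id = p.id

Result:
name  | name   
------+--------
Alice | HR     
Hank  | Legal  
Carol | Finance
Bob   | Legal  
Bob   | Legal  
Alice | Finance
Dave  | Finance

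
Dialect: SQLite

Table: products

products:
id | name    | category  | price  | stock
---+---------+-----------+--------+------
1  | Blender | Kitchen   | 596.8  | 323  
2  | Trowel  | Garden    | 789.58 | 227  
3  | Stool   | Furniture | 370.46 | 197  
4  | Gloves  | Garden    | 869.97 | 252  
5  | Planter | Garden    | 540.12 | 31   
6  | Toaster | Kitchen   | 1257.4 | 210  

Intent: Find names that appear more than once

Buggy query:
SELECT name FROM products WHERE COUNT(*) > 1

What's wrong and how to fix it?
Bug: WHERE can't reference COUNT(*); aggregates are computed after WHERE

Fix: GROUP BY name, then filter groups with HAVING COUNT(*) > 1

Corrected query:
SELECT name FROM products GROUP BY name HAVING COUNT(*) > 1

Result:
(no rows)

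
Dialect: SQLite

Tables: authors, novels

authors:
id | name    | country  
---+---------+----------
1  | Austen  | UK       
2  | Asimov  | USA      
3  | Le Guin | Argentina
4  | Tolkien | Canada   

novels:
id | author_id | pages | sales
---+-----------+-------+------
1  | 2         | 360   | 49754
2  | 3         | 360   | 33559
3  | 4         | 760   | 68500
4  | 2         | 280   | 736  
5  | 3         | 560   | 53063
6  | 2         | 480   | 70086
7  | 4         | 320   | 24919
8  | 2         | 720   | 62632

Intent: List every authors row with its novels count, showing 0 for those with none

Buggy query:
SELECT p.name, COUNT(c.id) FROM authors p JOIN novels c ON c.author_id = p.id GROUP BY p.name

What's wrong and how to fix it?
Bug: INNER JOIN drops authors rows that have no matching novels rows

Fix: Use LEFT JOIN so parents without children still appear (COUNT(c.id) gives 0)

Corrected query:
SELECT p.name, COUNT(c.id) FROM authors p LEFT JOIN novels c ON c.author_id = p.id GROUP BY p.name

Result:
name    | COUNT(c.id)
--------+------------
Asimov  | 4          
Austen  | 0          
Le Guin | 2          
Tolkien | 2          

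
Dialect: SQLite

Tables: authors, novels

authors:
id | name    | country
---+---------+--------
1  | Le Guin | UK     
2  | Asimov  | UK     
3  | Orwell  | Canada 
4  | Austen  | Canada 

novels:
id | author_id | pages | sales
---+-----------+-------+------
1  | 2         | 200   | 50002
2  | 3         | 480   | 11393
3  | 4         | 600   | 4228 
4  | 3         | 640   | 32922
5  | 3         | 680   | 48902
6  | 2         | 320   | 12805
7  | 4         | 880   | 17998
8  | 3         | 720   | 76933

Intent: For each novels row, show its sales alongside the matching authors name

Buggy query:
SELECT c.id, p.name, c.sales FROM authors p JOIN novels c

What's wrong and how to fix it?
Bug: JOIN with no ON clause produces a cartesian product; every novels row pairs with every authors row

Fix: Add ON c.author_id = p.id to the JOIN

Corrected query:
SELECT c.id, p.name, c.sales FROM authors p JOIN novels c ON c.author_id = p.id

Result:
id | name   | sales
---+--------+------
1  | Asimov | 50002
2  | Orwell | 11393
3  | Austen | 4228 
4  | Orwell | 32922
5  | Orwell | 48902
6  | Asimov | 12805
7  | Austen | 17998
8  | Orwell | 76933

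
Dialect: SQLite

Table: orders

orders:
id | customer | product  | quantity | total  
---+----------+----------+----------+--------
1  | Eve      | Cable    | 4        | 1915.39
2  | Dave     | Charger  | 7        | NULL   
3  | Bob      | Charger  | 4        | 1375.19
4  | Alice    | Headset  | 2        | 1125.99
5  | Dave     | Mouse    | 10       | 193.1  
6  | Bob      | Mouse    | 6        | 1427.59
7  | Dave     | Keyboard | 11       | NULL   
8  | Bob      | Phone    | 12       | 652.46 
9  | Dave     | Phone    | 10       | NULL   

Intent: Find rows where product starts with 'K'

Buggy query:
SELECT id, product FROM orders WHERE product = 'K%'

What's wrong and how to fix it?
Bug: '=' compares the literal string including the % character; pattern matching needs LIKE

Fix: Use LIKE for wildcard pattern matching

Corrected query:
SELECT id, product FROM orders WHERE product LIKE 'K%'

Result:
id | product 
---+---------
7  | Keyboard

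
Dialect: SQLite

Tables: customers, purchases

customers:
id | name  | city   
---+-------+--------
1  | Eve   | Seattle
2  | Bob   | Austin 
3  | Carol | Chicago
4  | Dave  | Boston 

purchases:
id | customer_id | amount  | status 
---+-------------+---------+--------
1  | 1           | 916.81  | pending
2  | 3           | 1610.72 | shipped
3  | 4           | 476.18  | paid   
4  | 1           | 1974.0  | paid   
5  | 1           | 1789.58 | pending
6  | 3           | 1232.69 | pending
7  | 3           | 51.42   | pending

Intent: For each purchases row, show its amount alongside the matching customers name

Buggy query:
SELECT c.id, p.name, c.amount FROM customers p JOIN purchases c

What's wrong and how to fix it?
Bug: JOIN with no ON clause produces a cartesian product; every purchases row pairs with every customers row

Fix: Add ON c.customer_id = p.id to the JOIN

Corrected query:
SELECT c.id, p.name, c.amount FROM customers p JOIN purchases c ON c.customer_id = p.id

Result:
id | name  | amount 
---+-------+--------
1  | Eve   | 916.81 
2  | Carol | 1610.72
3  | Dave  | 476.18 
4  | Eve   | 1974   
5  | Eve   | 1789.58
6  | Carol | 1232.69
7  | Carol | 51.42  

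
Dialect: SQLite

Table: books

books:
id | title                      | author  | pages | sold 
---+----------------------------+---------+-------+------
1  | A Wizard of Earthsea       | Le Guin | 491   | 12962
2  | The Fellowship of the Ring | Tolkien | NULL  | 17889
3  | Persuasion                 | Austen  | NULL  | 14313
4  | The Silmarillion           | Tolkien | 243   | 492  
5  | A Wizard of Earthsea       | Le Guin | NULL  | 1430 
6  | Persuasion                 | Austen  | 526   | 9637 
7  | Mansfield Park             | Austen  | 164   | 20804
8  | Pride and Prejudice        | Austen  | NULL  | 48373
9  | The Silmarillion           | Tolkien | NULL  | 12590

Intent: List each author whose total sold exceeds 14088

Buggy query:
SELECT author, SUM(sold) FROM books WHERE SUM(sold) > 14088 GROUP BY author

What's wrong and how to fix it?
Bug: WHERE runs before GROUP BY, so aggregates aren't available there

Fix: Use HAVING (which filters groups after aggregation) instead of WHERE

Corrected query:
SELECT author, SUM(sold) FROM books GROUP BY author HAVING SUM(sold) > 14088

Result:
author  | SUM(sold)
--------+----------
Austen  | 93127    
Le Guin | 14392    
Tolkien | 30971    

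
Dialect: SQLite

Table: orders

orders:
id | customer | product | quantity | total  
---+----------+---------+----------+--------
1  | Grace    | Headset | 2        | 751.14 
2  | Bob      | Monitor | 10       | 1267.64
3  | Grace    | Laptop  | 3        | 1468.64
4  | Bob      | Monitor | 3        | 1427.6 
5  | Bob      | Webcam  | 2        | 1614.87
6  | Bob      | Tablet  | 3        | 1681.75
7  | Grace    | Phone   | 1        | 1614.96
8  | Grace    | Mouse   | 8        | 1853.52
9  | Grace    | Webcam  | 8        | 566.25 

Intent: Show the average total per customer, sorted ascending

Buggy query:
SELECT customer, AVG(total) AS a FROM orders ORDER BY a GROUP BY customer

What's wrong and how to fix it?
Bug: GROUP BY must precede ORDER BY

Fix: Move ORDER BY to the end, after GROUP BY

Corrected query:
SELECT customer, AVG(total) AS a FROM orders GROUP BY customer ORDER BY a

Result:
customer | a       
---------+---------
Grace    | 1250.902
Bob      | 1497.965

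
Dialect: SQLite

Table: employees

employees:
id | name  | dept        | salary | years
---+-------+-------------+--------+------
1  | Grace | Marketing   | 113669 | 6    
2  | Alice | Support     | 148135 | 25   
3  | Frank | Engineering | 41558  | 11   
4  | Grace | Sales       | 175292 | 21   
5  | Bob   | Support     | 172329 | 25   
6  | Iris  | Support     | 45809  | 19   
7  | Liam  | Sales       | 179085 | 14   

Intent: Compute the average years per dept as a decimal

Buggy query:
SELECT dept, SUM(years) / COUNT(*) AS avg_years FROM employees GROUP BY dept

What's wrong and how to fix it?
Bug: Both operands are integers, so '/' performs integer division and truncates

Fix: Cast one side to REAL so the division keeps the fractional part

Corrected query:
SELECT dept, SUM(years) * 1.0 / COUNT(*) AS avg_years FROM employees GROUP BY dept

Result:
dept        | avg_years
------------+----------
Engineering | 11       
Marketing   | 6        
Sales       | 17.5     
Support     | 23       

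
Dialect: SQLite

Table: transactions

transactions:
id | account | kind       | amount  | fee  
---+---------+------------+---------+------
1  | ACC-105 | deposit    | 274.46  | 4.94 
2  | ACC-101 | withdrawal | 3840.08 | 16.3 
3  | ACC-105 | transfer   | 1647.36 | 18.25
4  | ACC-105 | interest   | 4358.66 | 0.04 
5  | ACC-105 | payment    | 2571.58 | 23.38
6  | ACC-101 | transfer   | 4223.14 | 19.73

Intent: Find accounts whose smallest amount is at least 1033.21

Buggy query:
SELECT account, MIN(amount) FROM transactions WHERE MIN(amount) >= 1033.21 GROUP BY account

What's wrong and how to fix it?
Bug: MIN() in WHERE is a misuse of aggregate

Fix: Use HAVING for the per-group MIN condition

Corrected query:
SELECT account, MIN(amount) FROM transactions GROUP BY account HAVING MIN(amount) >= 1033.21

Result:
account | MIN(amount)
--------+------------
ACC-101 | 3840.08    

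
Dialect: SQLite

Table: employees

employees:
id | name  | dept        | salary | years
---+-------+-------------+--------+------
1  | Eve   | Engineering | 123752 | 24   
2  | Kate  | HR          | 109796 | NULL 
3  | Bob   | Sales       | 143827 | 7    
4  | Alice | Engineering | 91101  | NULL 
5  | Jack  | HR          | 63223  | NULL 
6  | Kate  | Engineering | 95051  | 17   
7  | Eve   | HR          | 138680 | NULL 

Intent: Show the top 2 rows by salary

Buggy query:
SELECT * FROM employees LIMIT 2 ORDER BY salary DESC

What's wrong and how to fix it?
Bug: LIMIT must come after ORDER BY

Fix: Sort with ORDER BY, then apply LIMIT

Corrected query:
SELECT * FROM employees ORDER BY salary DESC LIMIT 2

Result:
id | name | dept  | salary | years
---+------+-------+--------+------
3  | Bob  | Sales | 143827 | 7    
7  | Eve  | HR    | 138680 | NULL 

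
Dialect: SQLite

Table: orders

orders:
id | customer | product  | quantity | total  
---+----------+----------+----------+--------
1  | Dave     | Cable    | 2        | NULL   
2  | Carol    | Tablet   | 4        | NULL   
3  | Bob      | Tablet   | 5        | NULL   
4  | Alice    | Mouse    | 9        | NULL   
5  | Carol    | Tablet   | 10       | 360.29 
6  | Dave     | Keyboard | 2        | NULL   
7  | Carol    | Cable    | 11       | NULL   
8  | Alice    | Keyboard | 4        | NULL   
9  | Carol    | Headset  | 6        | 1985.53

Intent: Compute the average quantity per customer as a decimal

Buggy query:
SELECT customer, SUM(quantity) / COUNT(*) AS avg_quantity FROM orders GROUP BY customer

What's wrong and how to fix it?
Bug: Both operands are integers, so '/' performs integer division and truncates

Fix: Multiply by 1.0 (or CAST to REAL) to force floating-point division

Corrected query:
SELECT customer, SUM(quantity) * 1.0 / COUNT(*) AS avg_quantity FROM orders GROUP BY customer

Result:
customer | avg_quantity
---------+-------------
Alice    | 6.5         
Bob      | 5           
Carol    | 7.75        
Dave     | 2           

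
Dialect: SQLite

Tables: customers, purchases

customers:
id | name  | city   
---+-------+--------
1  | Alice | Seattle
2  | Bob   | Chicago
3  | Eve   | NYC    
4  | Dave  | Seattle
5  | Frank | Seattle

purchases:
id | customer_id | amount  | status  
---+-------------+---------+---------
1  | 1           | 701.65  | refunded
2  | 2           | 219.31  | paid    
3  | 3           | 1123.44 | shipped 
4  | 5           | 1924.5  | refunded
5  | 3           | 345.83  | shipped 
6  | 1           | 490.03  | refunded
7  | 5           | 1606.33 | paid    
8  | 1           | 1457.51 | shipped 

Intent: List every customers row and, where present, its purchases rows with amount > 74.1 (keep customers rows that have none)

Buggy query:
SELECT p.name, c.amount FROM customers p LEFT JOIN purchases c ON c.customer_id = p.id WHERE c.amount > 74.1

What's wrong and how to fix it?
Bug: A WHERE condition on the right-hand table after LEFT JOIN drops unmatched parents

Fix: Put 'c.amount > 74.1' in the JOIN's ON clause instead of WHERE

Corrected query:
SELECT p.name, c.amount FROM customers p LEFT JOIN purchases c ON c.customer_id = p.id AND c.amount > 74.1

Result:
name  | amount 
------+--------
Alice | 490.03 
Alice | 701.65 
Alice | 1457.51
Bob   | 219.31 
Eve   | 345.83 
Eve   | 1123.44
Dave  | NULL   
Frank | 1606.33
Frank | 1924.5 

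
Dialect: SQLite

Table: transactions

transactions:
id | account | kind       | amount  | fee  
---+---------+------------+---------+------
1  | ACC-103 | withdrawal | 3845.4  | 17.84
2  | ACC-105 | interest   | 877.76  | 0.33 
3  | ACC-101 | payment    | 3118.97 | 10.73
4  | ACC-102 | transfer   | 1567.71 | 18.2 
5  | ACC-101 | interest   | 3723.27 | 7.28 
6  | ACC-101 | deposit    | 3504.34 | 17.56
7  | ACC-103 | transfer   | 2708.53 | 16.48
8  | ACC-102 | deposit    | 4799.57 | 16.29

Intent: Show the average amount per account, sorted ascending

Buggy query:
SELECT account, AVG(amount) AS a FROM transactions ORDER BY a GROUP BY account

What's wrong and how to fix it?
Bug: ORDER BY appears before GROUP BY; SQL clause order requires GROUP BY first

Fix: Move ORDER BY to the end, after GROUP BY

Corrected query:
SELECT account, AVG(amount) AS a FROM transactions GROUP BY account ORDER BY a

Result:
account | a       
--------+---------
ACC-105 | 877.76  
ACC-102 | 3183.64 
ACC-103 | 3276.965
ACC-101 | 3448.86 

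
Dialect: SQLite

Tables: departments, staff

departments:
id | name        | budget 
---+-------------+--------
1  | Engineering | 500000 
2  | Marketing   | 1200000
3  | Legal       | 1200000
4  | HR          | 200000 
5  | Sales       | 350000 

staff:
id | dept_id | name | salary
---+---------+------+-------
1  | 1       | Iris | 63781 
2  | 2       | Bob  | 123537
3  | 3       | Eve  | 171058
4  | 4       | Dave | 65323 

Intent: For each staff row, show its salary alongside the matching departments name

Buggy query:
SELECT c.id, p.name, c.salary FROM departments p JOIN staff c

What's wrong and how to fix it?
Bug: Missing join condition: each staff row is matched to all departments rows instead of just its own

Fix: Add ON c.dept_id = p.id to the JOIN

Corrected query:
SELECT c.id, p.name, c.salary FROM departments p JOIN staff c ON c.dept_id = p.id

Result:
id | name        | salary
---+-------------+-------
1  | Engineering | 63781 
2  | Marketing   | 123537
3  | Legal       | 171058
4  | HR          | 65323 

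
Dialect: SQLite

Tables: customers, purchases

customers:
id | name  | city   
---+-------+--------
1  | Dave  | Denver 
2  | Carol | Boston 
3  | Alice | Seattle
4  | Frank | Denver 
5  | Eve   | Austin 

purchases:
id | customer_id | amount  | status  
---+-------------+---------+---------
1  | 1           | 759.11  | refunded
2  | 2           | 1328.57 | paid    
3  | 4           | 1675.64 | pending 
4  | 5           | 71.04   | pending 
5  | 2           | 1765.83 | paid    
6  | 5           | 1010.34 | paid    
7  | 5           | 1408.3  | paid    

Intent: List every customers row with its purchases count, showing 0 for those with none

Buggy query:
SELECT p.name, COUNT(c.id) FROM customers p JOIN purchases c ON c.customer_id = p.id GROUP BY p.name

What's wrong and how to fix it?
Bug: An inner join excludes parents with zero children

Fix: Use LEFT JOIN so parents without children still appear (COUNT(c.id) gives 0)

Corrected query:
SELECT p.name, COUNT(c.id) FROM customers p LEFT JOIN purchases c ON c.customer_id = p.id GROUP BY p.name

Result:
name  | COUNT(c.id)
------+------------
Alice | 0          
Carol | 2          
Dave  | 1          
Eve   | 3          
Frank | 1          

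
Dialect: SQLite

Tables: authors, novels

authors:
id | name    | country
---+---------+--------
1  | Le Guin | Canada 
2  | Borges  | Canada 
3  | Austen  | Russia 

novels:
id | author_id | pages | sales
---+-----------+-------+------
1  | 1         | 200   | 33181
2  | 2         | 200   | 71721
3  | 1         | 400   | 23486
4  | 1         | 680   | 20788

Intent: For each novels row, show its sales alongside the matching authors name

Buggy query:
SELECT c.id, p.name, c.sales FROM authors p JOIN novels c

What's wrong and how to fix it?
Bug: JOIN with no ON clause produces a cartesian product; every novels row pairs with every authors row

Fix: Add ON c.author_id = p.id to the JOIN

Corrected query:
SELECT c.id, p.name, c.sales FROM authors p JOIN novels c ON c.author_id = p.id

Result:
id | name    | sales
---+---------+------
1  | Le Guin | 33181
2  | Borges  | 71721
3  | Le Guin | 23486
4  | Le Guin | 20788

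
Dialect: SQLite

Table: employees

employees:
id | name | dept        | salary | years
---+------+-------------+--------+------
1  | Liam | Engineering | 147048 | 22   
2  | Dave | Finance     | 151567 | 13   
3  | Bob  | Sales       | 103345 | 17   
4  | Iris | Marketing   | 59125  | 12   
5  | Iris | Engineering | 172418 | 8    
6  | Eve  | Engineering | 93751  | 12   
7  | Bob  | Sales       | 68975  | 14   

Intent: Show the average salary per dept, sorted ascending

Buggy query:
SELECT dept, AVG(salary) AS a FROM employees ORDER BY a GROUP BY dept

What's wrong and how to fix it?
Bug: GROUP BY must precede ORDER BY

Fix: Reorder: SELECT … FROM … GROUP BY … ORDER BY …

Corrected query:
SELECT dept, AVG(salary) AS a FROM employees GROUP BY dept ORDER BY a

Result:
dept        | a     
------------+-------
Marketing   | 59125 
Sales       | 86160 
Engineering | 137739
Finance     | 151567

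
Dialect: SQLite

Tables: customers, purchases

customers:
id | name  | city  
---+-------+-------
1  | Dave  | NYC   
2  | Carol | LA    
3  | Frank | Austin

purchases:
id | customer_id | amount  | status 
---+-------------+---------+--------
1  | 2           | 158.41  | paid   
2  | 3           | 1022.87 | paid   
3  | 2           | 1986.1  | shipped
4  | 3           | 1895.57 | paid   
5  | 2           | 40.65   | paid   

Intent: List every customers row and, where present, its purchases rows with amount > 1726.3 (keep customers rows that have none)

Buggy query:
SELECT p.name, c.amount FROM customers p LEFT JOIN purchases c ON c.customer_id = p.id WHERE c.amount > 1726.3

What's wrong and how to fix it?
Bug: Filtering c.amount in WHERE discards the NULL rows produced by LEFT JOIN, turning it into an inner join

Fix: Move the right-table condition into the ON clause so unmatched parents are kept

Corrected query:
SELECT p.name, c.amount FROM customers p LEFT JOIN purchases c ON c.customer_id = p.id AND c.amount > 1726.3

Result:
name  | amount 
------+--------
Dave  | NULL   
Carol | 1986.1 
Frank | 1895.57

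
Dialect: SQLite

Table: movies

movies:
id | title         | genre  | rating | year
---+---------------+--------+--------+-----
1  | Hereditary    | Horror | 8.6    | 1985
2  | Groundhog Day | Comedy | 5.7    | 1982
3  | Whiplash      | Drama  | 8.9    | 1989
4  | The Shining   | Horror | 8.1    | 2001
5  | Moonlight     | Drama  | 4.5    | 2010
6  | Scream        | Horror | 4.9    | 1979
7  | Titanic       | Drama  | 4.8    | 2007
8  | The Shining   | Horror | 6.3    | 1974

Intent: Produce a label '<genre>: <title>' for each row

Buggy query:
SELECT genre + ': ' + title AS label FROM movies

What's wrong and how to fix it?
Bug: '+' is numeric addition; on text columns SQLite converts them to 0 instead of concatenating

Fix: Replace + with || to concatenate text

Corrected query:
SELECT genre || ': ' || title AS label FROM movies

Result:
label                
---------------------
Horror: Hereditary   
Comedy: Groundhog Day
Drama: Whiplash      
Horror: The Shining  
Drama: Moonlight     
Horror: Scream       
Drama: Titanic       
Horror: The Shining  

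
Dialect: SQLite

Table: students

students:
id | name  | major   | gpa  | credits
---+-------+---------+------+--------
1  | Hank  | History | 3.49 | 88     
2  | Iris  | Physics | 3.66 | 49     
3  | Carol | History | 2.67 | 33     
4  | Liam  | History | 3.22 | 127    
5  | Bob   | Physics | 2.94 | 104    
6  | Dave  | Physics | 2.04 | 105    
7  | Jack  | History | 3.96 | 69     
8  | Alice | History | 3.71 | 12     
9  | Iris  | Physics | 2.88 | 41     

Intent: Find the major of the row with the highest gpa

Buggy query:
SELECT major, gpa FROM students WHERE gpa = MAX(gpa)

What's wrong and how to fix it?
Bug: WHERE is evaluated per row; an aggregate over the whole table isn't defined there

Fix: Wrap MAX in a scalar subquery so WHERE compares against a single value

Corrected query:
SELECT major, gpa FROM students WHERE gpa = (SELECT MAX(gpa) FROM students)

Result:
major   | gpa 
--------+-----
History | 3.96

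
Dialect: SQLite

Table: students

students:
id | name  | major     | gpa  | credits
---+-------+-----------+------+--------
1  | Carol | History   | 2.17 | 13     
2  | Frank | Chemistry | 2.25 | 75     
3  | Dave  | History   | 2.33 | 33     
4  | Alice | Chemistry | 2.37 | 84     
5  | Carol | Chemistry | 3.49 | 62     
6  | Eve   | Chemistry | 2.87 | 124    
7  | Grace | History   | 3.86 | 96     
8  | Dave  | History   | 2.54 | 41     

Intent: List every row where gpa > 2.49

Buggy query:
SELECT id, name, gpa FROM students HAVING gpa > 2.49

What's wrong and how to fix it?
Bug: This is a non-aggregate query (no GROUP BY, no aggregates), so in SQLite the HAVING clause is invalid here; a row-level condition belongs in WHERE

Fix: Replace HAVING with WHERE since the condition applies to individual rows

Corrected query:
SELECT id, name, gpa FROM students WHERE gpa > 2.49

Result:
id | name  | gpa 
---+-------+-----
5  | Carol | 3.49
6  | Eve   | 2.87
7  | Grace | 3.86
8  | Dave  | 2.54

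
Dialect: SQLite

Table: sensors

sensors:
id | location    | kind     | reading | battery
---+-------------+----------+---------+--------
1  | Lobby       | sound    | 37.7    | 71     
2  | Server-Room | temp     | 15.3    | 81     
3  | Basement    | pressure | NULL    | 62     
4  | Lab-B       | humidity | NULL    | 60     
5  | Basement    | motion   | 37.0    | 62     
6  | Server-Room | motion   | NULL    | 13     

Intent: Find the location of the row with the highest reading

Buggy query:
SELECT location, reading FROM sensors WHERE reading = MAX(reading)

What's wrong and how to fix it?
Bug: MAX(reading) is an aggregate and cannot be used directly in WHERE

Fix: Use a subquery: WHERE reading = (SELECT MAX(reading) FROM sensors)

Corrected query:
SELECT location, reading FROM sensors WHERE reading = (SELECT MAX(reading) FROM sensors)

Result:
location | reading
---------+--------
Lobby    | 37.7   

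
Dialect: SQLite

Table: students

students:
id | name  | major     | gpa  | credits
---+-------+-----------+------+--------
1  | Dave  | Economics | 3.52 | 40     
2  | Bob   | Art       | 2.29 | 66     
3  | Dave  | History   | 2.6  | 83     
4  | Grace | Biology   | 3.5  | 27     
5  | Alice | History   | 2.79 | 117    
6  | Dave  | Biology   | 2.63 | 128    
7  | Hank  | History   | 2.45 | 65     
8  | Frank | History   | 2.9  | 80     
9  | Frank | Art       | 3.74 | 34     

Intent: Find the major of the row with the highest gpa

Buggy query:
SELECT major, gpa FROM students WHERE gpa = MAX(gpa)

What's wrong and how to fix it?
Bug: WHERE is evaluated per row; an aggregate over the whole table isn't defined there

Fix: Wrap MAX in a scalar subquery so WHERE compares against a single value

Corrected query:
SELECT major, gpa FROM students WHERE gpa = (SELECT MAX(gpa) FROM students)

Result:
major | gpa 
------+-----
Art   | 3.74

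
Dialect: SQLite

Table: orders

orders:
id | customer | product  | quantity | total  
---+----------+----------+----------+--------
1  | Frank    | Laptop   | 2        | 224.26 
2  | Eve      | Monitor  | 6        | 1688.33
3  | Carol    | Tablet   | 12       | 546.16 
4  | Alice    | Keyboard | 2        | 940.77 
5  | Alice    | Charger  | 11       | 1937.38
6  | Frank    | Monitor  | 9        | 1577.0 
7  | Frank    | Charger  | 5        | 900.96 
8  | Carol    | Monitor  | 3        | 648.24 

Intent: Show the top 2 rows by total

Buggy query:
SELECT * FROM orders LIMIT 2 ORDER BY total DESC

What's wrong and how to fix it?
Bug: ORDER BY cannot follow LIMIT; LIMIT is the final clause

Fix: Swap the clauses: ORDER BY first, then LIMIT

Corrected query:
SELECT * FROM orders ORDER BY total DESC LIMIT 2

Result:
id | customer | product | quantity | total  
---+----------+---------+----------+--------
5  | Alice    | Charger | 11       | 1937.38
2  | Eve      | Monitor | 6        | 1688.33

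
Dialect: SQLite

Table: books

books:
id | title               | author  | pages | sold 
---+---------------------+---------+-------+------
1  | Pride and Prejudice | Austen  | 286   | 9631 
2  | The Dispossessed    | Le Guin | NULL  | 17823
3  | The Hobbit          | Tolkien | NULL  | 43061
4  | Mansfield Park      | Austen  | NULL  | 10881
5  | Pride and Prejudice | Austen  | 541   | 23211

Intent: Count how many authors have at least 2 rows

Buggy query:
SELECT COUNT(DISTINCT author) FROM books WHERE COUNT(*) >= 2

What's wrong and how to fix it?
Bug: COUNT(*) cannot appear in WHERE; the per-group count doesn't exist yet

Fix: Group first with HAVING COUNT(*) >= 2, then COUNT the resulting groups

Corrected query:
SELECT COUNT(*) FROM (SELECT author FROM books GROUP BY author HAVING COUNT(*) >= 2)

Result:
COUNT(*)
--------
1       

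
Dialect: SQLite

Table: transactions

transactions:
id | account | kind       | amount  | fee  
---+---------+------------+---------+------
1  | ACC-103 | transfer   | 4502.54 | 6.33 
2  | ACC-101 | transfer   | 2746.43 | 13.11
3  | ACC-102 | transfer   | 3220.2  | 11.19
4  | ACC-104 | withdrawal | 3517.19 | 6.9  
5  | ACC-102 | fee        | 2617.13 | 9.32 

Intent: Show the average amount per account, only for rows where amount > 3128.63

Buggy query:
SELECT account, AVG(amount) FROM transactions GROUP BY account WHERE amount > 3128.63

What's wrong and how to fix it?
Bug: Row-level WHERE must come before GROUP BY in the clause order

Fix: Move the WHERE clause before GROUP BY

Corrected query:
SELECT account, AVG(amount) FROM transactions WHERE amount > 3128.63 GROUP BY account

Result:
account | AVG(amount)
--------+------------
ACC-102 | 3220.2     
ACC-103 | 4502.54    
ACC-104 | 3517.19    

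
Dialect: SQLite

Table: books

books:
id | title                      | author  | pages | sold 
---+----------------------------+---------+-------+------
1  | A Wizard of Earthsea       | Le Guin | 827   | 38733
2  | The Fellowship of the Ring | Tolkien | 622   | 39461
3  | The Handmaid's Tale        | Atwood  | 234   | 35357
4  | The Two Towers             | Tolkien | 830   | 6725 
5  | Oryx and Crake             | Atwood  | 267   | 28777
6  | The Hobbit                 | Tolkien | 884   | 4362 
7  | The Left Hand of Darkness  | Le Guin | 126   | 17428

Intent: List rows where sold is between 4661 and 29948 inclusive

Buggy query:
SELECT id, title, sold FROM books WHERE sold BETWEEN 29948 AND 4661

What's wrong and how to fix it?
Bug: BETWEEN expects the lower bound first; with 29948 AND 4661 the range is empty

Fix: Swap the bounds so the smaller value comes first

Corrected query:
SELECT id, title, sold FROM books WHERE sold BETWEEN 4661 AND 29948

Result:
id | title                     | sold 
---+---------------------------+------
4  | The Two Towers            | 6725 
5  | Oryx and Crake            | 28777
7  | The Left Hand of Darkness | 17428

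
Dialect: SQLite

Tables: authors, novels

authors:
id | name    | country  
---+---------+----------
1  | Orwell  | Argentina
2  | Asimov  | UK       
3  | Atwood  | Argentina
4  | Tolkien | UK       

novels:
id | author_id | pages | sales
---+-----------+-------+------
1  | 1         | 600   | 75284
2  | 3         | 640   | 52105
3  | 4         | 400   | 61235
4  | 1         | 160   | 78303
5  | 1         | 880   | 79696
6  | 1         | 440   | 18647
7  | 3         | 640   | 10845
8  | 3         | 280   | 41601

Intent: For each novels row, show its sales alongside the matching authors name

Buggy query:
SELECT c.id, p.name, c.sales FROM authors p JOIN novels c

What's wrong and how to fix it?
Bug: JOIN with no ON clause produces a cartesian product; every novels row pairs with every authors row

Fix: Add ON c.author_id = p.id to the JOIN

Corrected query:
SELECT c.id, p.name, c.sales FROM authors p JOIN novels c ON c.author_id = p.id

Result:
id | name    | sales
---+---------+------
1  | Orwell  | 75284
2  | Atwood  | 52105
3  | Tolkien | 61235
4  | Orwell  | 78303
5  | Orwell  | 79696
6  | Orwell  | 18647
7  | Atwood  | 10845
8  | Atwood  | 41601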